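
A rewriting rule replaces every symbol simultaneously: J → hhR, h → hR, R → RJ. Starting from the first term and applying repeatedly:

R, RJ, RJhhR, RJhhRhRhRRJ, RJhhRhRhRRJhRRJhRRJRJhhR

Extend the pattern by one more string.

Rewriting the 24 symbols of RJhhRhRhRRJhRRJhRRJRJhhR one by one yields RJ hhR hR hR RJ hR RJ hR RJ RJ hhR hR RJ RJ hhR hR RJ RJ hhR RJ hhR hR hR RJ; concatenated:

RJhhRhRhRRJhRRJhRRJRJhhRhRRJRJhhRhRRJRJhhRRJhhRhRhRRJ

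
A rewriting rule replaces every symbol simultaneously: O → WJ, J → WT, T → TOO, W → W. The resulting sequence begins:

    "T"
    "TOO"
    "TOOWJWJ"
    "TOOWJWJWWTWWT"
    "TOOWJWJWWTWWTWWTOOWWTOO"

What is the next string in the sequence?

TOOWJWJWWTWWTWWTOOWWTOOWWTOOWJWJWWTOOWJWJ

Replace each of the 23 characters of TOOWJWJWWTWWTWWTOOWWTOO in place — TOO WJ WJ W WT W WT W W TOO W W TOO W W TOO WJ WJ W W TOO WJ WJ — and concatenate.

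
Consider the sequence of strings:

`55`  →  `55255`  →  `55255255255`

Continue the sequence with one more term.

55255255255255255255255

s(k+1) = s(k)·2·s(k) — each term doubles the last with '2' between the halves.
So the next term is two copies of 55255255255 with '2' between the halves.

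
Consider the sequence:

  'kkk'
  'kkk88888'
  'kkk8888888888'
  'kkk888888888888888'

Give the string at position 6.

The strings grow by a fixed suffix 88888 each time.
From kkk888888888888888, 2 further steps: kkk888888888888888 → kkk88888888888888888888 → (answer).

kkk8888888888888888888888888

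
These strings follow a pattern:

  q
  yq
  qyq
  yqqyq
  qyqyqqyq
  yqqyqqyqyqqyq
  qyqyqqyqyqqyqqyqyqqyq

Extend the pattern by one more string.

This is a Fibonacci-style word recurrence s(k) = s(k−2)·s(k−1): e.g. q·yq = qyq.
Continuing: yqqyqqyqyqqyq · qyqyqqyqyqqyqqyqyqqyq gives term 8.

yqqyqqyqyqqyqqyqyqqyqyqqyqqyqyqqyq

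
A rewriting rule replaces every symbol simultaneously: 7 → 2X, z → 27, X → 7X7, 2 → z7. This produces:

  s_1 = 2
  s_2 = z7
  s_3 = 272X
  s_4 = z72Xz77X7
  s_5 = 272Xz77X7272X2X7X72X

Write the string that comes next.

Rewriting the 20 symbols of 272Xz77X7272X2X7X72X one by one yields z7 2X z7 7X7 27 2X 2X 7X7 2X z7 2X z7 7X7 z7 7X7 2X 7X7 2X z7 7X7; concatenated:

z72Xz77X7272X2X7X72Xz72Xz77X7z77X72X7X72Xz77X7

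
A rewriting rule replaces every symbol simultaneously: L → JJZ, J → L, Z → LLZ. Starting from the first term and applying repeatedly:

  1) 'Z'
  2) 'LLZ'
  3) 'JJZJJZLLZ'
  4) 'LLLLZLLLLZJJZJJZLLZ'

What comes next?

JJZJJZJJZJJZLLZJJZJJZJJZJJZLLZLLLLZLLLLZJJZJJZLLZ

φ(LLLLZLLLLZJJZJJZLLZ) expands symbol-by-symbol to JJZ JJZ JJZ JJZ LLZ JJZ JJZ JJZ JJZ LLZ L L LLZ L L LLZ JJZ JJZ LLZ; joining the 19 pieces gives the next term.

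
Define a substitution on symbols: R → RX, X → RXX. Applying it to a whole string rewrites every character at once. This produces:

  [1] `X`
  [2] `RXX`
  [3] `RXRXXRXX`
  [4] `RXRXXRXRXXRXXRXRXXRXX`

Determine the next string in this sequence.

Rewriting the 21 symbols of RXRXXRXRXXRXXRXRXXRXX one by one yields RX RXX RX RXX RXX RX RXX RX RXX RXX RX RXX RXX RX RXX RX RXX RXX RX RXX RXX; concatenated:

RXRXXRXRXXRXXRXRXXRXRXXRXXRXRXXRXXRXRXXRXRXXRXXRXRXXRXX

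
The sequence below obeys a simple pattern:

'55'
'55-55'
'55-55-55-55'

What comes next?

s(k+1) = s(k)·-·s(k) — each term doubles the last with '-' between the halves.
Doubling 55-55-55-55 with '-' between the halves:

55-55-55-55-55-55-55-55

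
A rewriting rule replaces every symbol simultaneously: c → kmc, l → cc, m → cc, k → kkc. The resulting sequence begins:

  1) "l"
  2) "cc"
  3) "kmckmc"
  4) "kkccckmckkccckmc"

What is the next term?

Rewriting the 16 symbols of kkccckmckkccckmc one by one yields kkc kkc kmc kmc kmc kkc cc kmc kkc kkc kmc kmc kmc kkc cc kmc; concatenated:

kkckkckmckmckmckkccckmckkckkckmckmckmckkccckmc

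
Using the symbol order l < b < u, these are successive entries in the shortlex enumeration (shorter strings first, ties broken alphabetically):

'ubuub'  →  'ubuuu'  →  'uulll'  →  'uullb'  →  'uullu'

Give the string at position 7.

Stepping forward 2 times from uullu: uullu → uulbl, then the target.

uulbb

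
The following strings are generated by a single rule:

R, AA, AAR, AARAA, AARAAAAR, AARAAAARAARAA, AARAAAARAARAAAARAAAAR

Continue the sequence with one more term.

Each term (from the third on) is the previous term followed by the one before it: term 3 = AA·R = AAR.
So term 8 is AARAAAARAARAAAARAAAAR·AARAAAARAARAA.

AARAAAARAARAAAARAAAARAARAAAARAARAA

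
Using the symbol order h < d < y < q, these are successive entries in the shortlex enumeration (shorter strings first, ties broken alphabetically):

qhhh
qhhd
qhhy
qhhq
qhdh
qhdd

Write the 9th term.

qhyh

Advancing 3 positions from qhdd through qhdd → qhdy → qhdq reaches term 9.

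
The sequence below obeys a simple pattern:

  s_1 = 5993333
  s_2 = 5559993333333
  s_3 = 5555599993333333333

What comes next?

Term n consists of 2n-1 5's, followed by n+1 9's, followed by 3n+1 3's (n = 1, 2, …).
Setting n = 4 gives 7, 5, 13 characters in each block.

5555555999993333333333333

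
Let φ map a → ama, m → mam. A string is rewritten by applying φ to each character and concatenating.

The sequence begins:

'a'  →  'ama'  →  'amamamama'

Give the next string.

Expanding amamamama: a→ama, m→mam, a→ama, m→mam, a→ama, m→mam, a→ama, m→mam, a→ama. Concatenated: ama mam ama mam ama mam ama mam ama.

amamamamamamamamamamamamama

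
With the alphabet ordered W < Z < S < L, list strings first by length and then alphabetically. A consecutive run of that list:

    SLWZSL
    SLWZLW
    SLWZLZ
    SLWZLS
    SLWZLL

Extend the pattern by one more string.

SLWSWW

The successor of SLWZLL increments the rightmost position that isn't already L and resets every position after it to W.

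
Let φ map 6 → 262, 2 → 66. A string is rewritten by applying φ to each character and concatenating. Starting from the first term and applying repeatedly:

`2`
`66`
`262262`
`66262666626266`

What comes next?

26226266262662622622622626626266262262

Replace each of the 14 characters of 66262666626266 in place — 262 262 66 262 66 262 262 262 262 66 262 66 262 262 — and concatenate.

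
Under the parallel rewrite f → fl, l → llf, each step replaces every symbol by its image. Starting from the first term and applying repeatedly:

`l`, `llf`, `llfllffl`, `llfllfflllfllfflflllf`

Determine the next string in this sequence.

Rewriting the 21 symbols of llfllfflllfllfflflllf one by one yields llf llf fl llf llf fl fl llf llf llf fl llf llf fl fl llf fl llf llf llf fl; concatenated:

llfllfflllfllfflflllfllfllfflllfllfflflllfflllfllfllffl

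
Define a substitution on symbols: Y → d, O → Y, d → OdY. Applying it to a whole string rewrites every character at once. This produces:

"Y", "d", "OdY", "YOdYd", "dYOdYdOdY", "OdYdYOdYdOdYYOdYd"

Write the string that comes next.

Rewriting the 17 symbols of OdYdYOdYdOdYYOdYd one by one yields Y OdY d OdY d Y OdY d OdY Y OdY d d Y OdY d OdY; concatenated:

YOdYdOdYdYOdYdOdYYOdYddYOdYdOdY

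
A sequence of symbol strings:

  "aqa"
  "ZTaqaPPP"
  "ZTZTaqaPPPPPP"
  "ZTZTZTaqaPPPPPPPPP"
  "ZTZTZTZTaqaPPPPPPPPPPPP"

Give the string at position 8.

ZTZTZTZTZTZTZTaqaPPPPPPPPPPPPPPPPPPPPP

s(k+1) = ZT·s(k)·PPP, so each term gains ZT as a prefix and PPP as a suffix.
From ZTZTZTZTaqaPPPPPPPPPPPP, 3 further steps: ZTZTZTZTaqaPPPPPPPPPPPP → ZTZTZTZTZTaqaPPPPPPPPPPPPPPP → ZTZTZTZTZTZTaqaPPPPPPPPPPPPPPPPPP → (answer).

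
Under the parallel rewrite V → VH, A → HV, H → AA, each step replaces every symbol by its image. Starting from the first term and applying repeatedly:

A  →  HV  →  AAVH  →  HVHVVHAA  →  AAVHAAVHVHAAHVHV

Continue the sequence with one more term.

Rewriting the 16 symbols of AAVHAAVHVHAAHVHV one by one yields HV HV VH AA HV HV VH AA VH AA HV HV AA VH AA VH; concatenated:

HVHVVHAAHVHVVHAAVHAAHVHVAAVHAAVH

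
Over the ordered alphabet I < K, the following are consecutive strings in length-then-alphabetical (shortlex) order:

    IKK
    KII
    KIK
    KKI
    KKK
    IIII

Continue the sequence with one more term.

IIIK

Find the rightmost character of IIII below K, bump it to the next letter, and reset everything to its right to I.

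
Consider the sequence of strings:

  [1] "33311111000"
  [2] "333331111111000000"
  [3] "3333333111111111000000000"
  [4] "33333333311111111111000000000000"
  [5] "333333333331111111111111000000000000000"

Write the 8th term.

Term n consists of 2n+1 3's, followed by 2n+3 1's, followed by 3n 0's (n = 1, 2, …).
At n = 8 the blocks have lengths 17, 19, 24.

333333333333333331111111111111111111000000000000000000000000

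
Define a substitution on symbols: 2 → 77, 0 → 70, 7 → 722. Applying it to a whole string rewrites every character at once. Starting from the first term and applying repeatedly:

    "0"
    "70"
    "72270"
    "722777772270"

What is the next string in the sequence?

Rewriting each symbol of 722777772270: 7→722, 2→77, 2→77, 7→722, 7→722, 7→722, 7→722, 7→722, 2→77, 2→77, 7→722, 0→70, which concatenates to 722 77 77 722 722 722 722 722 77 77 722 70.

7227777722722722722722777772270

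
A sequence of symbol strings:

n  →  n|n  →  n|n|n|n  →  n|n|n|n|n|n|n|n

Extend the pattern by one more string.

Each string is two copies of the previous one joined by '|'.
Doubling n|n|n|n|n|n|n|n with '|' between the halves:

n|n|n|n|n|n|n|n|n|n|n|n|n|n|n|n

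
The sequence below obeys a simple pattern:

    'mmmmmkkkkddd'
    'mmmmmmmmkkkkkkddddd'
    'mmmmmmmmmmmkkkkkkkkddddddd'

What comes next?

Each string has the form m^{3n-1} k^{2n} d^{2n-1}, where the shown terms are n = 2, 3, 4.
At n = 5 the blocks have lengths 14, 10, 9.

mmmmmmmmmmmmmmkkkkkkkkkkddddddddd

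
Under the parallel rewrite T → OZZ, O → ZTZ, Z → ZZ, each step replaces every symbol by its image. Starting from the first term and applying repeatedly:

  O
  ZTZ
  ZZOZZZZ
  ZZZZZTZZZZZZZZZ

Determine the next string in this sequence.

ZZZZZZZZZZOZZZZZZZZZZZZZZZZZZZZ

Replace each of the 15 characters of ZZZZZTZZZZZZZZZ in place — ZZ ZZ ZZ ZZ ZZ OZZ ZZ ZZ ZZ ZZ ZZ ZZ ZZ ZZ ZZ — and concatenate.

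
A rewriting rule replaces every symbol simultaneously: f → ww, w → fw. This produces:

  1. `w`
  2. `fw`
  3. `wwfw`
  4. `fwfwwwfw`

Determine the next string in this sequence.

wwfwwwfwfwfwwwfw

Apply φ to fwfwwwfw symbol by symbol: f→ww, w→fw, f→ww, w→fw, w→fw, w→fw, f→ww, w→fw; joined: ww fw ww fw fw fw ww fw.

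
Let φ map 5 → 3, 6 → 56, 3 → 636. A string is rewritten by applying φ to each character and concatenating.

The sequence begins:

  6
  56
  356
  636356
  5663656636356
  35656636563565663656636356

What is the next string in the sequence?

636356356566365635663635635656636563565663656636356

Applying the rule to each of the 26 symbols of 35656636563565663656636356 gives the pieces 636 3 56 3 56 56 636 56 3 56 636 3 56 3 56 56 636 56 3 56 56 636 56 636 3 56, which concatenate to the answer.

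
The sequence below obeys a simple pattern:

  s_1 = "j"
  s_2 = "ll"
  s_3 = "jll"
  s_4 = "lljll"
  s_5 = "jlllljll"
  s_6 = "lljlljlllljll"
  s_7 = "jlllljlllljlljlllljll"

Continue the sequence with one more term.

Each term (from the third on) is the two preceding terms concatenated in order: term 3 = j·ll = jll.
Continuing: lljlljlllljll · jlllljlllljlljlllljll gives term 8.

lljlljlllljlljlllljlllljlljlllljll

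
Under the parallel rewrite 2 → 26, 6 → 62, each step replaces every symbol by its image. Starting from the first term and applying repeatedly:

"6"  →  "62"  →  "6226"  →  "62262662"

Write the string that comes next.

Rewriting each symbol of 62262662: 6→62, 2→26, 2→26, 6→62, 2→26, 6→62, 6→62, 2→26, which concatenates to 62 26 26 62 26 62 62 26.

6226266226626226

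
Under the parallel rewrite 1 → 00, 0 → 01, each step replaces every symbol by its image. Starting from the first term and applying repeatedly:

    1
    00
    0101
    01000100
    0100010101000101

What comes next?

01000101010001000100010101000100

φ(0100010101000101) expands symbol-by-symbol to 01 00 01 01 01 00 01 00 01 00 01 01 01 00 01 00; joining the 16 pieces gives the next term.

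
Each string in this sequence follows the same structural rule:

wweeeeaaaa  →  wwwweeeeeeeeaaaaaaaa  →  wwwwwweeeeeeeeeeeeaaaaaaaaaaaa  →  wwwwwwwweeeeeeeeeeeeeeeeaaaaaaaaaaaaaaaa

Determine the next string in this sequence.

wwwwwwwwwweeeeeeeeeeeeeeeeeeeeaaaaaaaaaaaaaaaaaaaa

Each string has the form w^{2n} e^{4n} a^{4n} (n = 1, 2, …).
Setting n = 5 gives 10, 20, 20 characters in each block.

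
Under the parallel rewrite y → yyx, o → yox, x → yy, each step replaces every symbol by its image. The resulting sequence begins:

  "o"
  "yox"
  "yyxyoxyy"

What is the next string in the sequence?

Rewriting each symbol of yyxyoxyy: y→yyx, y→yyx, x→yy, y→yyx, o→yox, x→yy, y→yyx, y→yyx, which concatenates to yyx yyx yy yyx yox yy yyx yyx.

yyxyyxyyyyxyoxyyyyxyyx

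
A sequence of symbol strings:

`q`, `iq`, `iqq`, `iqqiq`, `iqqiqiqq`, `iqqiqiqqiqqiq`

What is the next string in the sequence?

iqqiqiqqiqqiqiqqiqiqq

Each term (from the third on) is the previous term followed by the one before it: term 3 = iq·q = iqq.
The next term joins iqqiqiqqiqqiq and iqqiqiqq.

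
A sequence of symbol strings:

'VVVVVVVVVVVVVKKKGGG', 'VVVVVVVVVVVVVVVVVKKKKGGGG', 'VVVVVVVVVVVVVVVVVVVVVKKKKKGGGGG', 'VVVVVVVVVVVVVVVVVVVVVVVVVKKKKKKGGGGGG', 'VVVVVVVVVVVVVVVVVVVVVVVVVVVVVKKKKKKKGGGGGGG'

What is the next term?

VVVVVVVVVVVVVVVVVVVVVVVVVVVVVVVVVKKKKKKKKGGGGGGGG

The n-th term is 4n+1 V's then n K's then n G's, where the shown terms are n = 3, 4, 5, 6, 7.
Setting n = 8 gives 33, 8, 8 characters in each block.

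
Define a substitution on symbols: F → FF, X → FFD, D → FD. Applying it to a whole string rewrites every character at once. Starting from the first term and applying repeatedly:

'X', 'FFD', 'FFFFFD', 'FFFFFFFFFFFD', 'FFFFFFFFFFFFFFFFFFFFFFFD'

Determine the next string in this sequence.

Applying the rule to each of the 24 symbols of FFFFFFFFFFFFFFFFFFFFFFFD gives the pieces FF FF FF FF FF FF FF FF FF FF FF FF FF FF FF FF FF FF FF FF FF FF FF FD, which concatenate to the answer.

FFFFFFFFFFFFFFFFFFFFFFFFFFFFFFFFFFFFFFFFFFFFFFFD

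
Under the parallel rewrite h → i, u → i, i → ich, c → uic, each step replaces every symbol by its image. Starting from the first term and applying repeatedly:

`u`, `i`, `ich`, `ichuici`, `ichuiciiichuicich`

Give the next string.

Applying the rule to each of the 17 symbols of ichuiciiichuicich gives the pieces ich uic i i ich uic ich ich ich uic i i ich uic ich uic i, which concatenate to the answer.

ichuiciiichuicichichichuiciiichuicichuici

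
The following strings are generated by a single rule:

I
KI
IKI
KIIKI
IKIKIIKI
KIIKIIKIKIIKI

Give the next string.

IKIKIIKIKIIKIIKIKIIKI

From term 3 onward, concatenate the second-to-last term with the last: I·KI = IKI, KI·IKI = KIIKI, …
Continuing: IKIKIIKI · KIIKIIKIKIIKI gives term 7.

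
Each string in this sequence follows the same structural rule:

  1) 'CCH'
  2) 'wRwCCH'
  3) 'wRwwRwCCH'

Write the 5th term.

Each term is the previous one with wRw prepended.
From wRwwRwCCH, 2 further steps: wRwwRwCCH → wRwwRwwRwCCH → (answer).

wRwwRwwRwwRwCCH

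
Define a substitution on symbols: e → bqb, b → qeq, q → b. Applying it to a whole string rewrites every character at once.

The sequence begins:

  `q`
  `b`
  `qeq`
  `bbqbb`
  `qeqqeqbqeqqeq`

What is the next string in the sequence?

bbqbbbbqbbqeqbbqbbbbqbb

φ(qeqqeqbqeqqeq) expands symbol-by-symbol to b bqb b b bqb b qeq b bqb b b bqb b; joining the 13 pieces gives the next term.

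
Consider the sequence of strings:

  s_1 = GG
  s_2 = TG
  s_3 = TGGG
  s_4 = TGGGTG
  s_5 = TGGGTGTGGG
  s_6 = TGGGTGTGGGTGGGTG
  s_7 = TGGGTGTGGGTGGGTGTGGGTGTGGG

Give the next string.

Each term (from the third on) is the previous term followed by the one before it: term 3 = TG·GG = TGGG.
So term 8 is TGGGTGTGGGTGGGTGTGGGTGTGGG·TGGGTGTGGGTGGGTG.

TGGGTGTGGGTGGGTGTGGGTGTGGGTGGGTGTGGGTGGGTG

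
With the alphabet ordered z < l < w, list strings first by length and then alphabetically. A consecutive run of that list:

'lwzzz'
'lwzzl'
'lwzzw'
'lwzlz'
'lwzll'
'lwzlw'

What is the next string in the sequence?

Find the rightmost character of lwzlw below w, bump it to the next letter, and reset everything to its right to z.

lwzwz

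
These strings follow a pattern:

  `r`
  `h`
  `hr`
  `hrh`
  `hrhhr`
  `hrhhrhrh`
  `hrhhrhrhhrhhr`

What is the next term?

hrhhrhrhhrhhrhrhhrhrh

This is a Fibonacci-style word recurrence s(k) = s(k−1)·s(k−2): e.g. h·r = hr.
Continuing: hrhhrhrhhrhhr · hrhhrhrh gives term 8.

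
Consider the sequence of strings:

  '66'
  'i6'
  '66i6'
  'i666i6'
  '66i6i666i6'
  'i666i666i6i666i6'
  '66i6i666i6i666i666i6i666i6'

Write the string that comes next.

This is a Fibonacci-style word recurrence s(k) = s(k−2)·s(k−1): e.g. 66·i6 = 66i6.
Continuing: i666i666i6i666i6 · 66i6i666i6i666i666i6i666i6 gives term 8.

i666i666i6i666i666i6i666i6i666i666i6i666i6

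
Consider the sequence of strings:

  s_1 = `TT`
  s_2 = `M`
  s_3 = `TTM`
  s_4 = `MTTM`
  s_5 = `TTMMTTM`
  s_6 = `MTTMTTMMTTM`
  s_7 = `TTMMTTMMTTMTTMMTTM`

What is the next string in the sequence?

MTTMTTMMTTMTTMMTTMMTTMTTMMTTM

Each term (from the third on) is the two preceding terms concatenated in order: term 3 = TT·M = TTM.
Continuing: MTTMTTMMTTM · TTMMTTMMTTMTTMMTTM gives term 8.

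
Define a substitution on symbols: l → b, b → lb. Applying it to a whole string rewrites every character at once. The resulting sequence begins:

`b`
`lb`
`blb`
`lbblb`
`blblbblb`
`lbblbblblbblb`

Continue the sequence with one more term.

φ(lbblbblblbblb) expands symbol-by-symbol to b lb lb b lb lb b lb b lb lb b lb; joining the 13 pieces gives the next term.

blblbblblbblbblblbblb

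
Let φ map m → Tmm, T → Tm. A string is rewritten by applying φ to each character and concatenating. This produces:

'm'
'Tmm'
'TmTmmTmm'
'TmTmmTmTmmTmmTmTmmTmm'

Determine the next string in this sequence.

Rewriting the 21 symbols of TmTmmTmTmmTmmTmTmmTmm one by one yields Tm Tmm Tm Tmm Tmm Tm Tmm Tm Tmm Tmm Tm Tmm Tmm Tm Tmm Tm Tmm Tmm Tm Tmm Tmm; concatenated:

TmTmmTmTmmTmmTmTmmTmTmmTmmTmTmmTmmTmTmmTmTmmTmmTmTmmTmm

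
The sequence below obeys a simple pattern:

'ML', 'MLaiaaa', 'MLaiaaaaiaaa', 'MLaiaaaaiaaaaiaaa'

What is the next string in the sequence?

The strings grow by a fixed suffix aiaaa each time.
Applying this once more to MLaiaaaaiaaaaiaaa:

MLaiaaaaiaaaaiaaaaiaaa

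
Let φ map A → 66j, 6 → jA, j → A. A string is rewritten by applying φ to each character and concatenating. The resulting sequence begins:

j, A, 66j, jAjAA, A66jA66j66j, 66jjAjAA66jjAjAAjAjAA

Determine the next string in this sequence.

jAjAAA66jA66j66jjAjAAA66jA66j66jA66jA66j66j

φ(66jjAjAA66jjAjAAjAjAA) expands symbol-by-symbol to jA jA A A 66j A 66j 66j jA jA A A 66j A 66j 66j A 66j A 66j 66j; joining the 21 pieces gives the next term.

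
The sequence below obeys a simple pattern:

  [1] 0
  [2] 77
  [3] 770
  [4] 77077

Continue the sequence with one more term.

From term 3 onward, concatenate the last term with the second-to-last: 77·0 = 770, 770·77 = 77077, …
The next term joins 77077 and 770.

77077770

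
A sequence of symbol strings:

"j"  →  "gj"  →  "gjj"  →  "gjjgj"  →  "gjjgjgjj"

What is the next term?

From term 3 onward, concatenate the last term with the second-to-last: gj·j = gjj, gjj·gj = gjjgj, …
So term 6 is gjjgjgjj·gjjgj.

gjjgjgjjgjjgj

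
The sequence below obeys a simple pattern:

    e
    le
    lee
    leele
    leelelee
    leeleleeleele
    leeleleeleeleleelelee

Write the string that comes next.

leeleleeleeleleeleleeleeleleeleele

From term 3 onward, concatenate the last term with the second-to-last: le·e = lee, lee·le = leele, …
Continuing: leeleleeleeleleelelee · leeleleeleele gives term 8.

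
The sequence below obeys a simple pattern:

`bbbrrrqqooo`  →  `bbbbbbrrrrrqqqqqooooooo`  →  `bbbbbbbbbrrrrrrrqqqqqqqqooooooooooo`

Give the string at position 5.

bbbbbbbbbbbbbbbrrrrrrrrrrrqqqqqqqqqqqqqqooooooooooooooooooo

The n-th term is 3n b's then 2n+1 r's then 3n-1 q's then 4n-1 o's (n = 1, 2, …).
Setting n = 5 gives 15, 11, 14, 19 characters in each block.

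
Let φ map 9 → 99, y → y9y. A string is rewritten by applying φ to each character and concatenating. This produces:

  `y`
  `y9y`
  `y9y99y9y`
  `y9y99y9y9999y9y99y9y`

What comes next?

y9y99y9y9999y9y99y9y99999999y9y99y9y9999y9y99y9y

φ(y9y99y9y9999y9y99y9y) expands symbol-by-symbol to y9y 99 y9y 99 99 y9y 99 y9y 99 99 99 99 y9y 99 y9y 99 99 y9y 99 y9y; joining the 20 pieces gives the next term.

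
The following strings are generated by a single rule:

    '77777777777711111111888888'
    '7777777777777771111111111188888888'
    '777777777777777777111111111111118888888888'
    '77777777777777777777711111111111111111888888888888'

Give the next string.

Term n consists of 3n+3 7's, followed by 3n-1 1's, followed by 2n 8's, where the shown terms are n = 3, 4, 5, 6.
Setting n = 7 gives 24, 20, 14 characters in each block.

7777777777777777777777771111111111111111111188888888888888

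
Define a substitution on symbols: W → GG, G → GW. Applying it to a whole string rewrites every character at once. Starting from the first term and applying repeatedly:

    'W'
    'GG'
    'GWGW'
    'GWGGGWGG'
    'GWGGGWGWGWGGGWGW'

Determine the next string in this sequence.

Replace each of the 16 characters of GWGGGWGWGWGGGWGW in place — GW GG GW GW GW GG GW GG GW GG GW GW GW GG GW GG — and concatenate.

GWGGGWGWGWGGGWGGGWGGGWGWGWGGGWGG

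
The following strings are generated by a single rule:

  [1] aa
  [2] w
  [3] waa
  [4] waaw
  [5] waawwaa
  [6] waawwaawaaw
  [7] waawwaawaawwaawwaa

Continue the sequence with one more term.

waawwaawaawwaawwaawaawwaawaaw

From term 3 onward, concatenate the last term with the second-to-last: w·aa = waa, waa·w = waaw, …
So term 8 is waawwaawaawwaawwaa·waawwaawaaw.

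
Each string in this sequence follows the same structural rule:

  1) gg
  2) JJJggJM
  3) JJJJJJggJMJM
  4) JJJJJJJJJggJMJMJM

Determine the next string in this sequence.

Every step adds JJJ to the front and JM to the end of the previous string.
Applying this once more to JJJJJJJJJggJMJMJM:

JJJJJJJJJJJJggJMJMJMJM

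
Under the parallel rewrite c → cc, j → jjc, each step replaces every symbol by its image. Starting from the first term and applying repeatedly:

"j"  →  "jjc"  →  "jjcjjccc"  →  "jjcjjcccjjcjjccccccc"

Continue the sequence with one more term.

Replace each of the 20 characters of jjcjjcccjjcjjccccccc in place — jjc jjc cc jjc jjc cc cc cc jjc jjc cc jjc jjc cc cc cc cc cc cc cc — and concatenate.

jjcjjcccjjcjjcccccccjjcjjcccjjcjjccccccccccccccc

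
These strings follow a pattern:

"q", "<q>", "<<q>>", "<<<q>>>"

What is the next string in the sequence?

Every step adds < to the front and > to the end of the previous string.
So the next term is <·<<<q>>>·>.

<<<<q>>>>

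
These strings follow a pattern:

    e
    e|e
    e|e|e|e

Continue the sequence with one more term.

s(k+1) = s(k)·|·s(k) — each term doubles the last with '|' between the halves.
Doubling e|e|e|e with '|' between the halves:

e|e|e|e|e|e|e|e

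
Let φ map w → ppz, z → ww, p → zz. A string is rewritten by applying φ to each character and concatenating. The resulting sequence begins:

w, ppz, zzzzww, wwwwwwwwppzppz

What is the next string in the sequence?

ppzppzppzppzppzppzppzppzzzzzwwzzzzww

Replace each of the 14 characters of wwwwwwwwppzppz in place — ppz ppz ppz ppz ppz ppz ppz ppz zz zz ww zz zz ww — and concatenate.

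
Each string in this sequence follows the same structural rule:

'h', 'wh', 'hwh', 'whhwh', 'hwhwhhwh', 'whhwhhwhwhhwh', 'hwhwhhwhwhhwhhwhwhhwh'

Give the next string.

Each term (from the third on) is the two preceding terms concatenated in order: term 3 = h·wh = hwh.
Continuing: whhwhhwhwhhwh · hwhwhhwhwhhwhhwhwhhwh gives term 8.

whhwhhwhwhhwhhwhwhhwhwhhwhhwhwhhwh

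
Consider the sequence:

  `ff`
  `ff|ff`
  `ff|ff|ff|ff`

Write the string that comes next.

Every step duplicates the string with '|' between the halves.
Doubling ff|ff|ff|ff with '|' between the halves:

ff|ff|ff|ff|ff|ff|ff|ff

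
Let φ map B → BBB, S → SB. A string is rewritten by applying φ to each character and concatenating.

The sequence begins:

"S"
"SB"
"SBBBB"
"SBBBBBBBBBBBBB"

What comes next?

Replace each of the 14 characters of SBBBBBBBBBBBBB in place — SB BBB BBB BBB BBB BBB BBB BBB BBB BBB BBB BBB BBB BBB — and concatenate.

SBBBBBBBBBBBBBBBBBBBBBBBBBBBBBBBBBBBBBBBB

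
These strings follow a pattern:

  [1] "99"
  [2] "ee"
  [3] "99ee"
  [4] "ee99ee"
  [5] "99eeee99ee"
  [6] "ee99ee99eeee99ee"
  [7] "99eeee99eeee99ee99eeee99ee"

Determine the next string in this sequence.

Each term (from the third on) is the two preceding terms concatenated in order: term 3 = 99·ee = 99ee.
Continuing: ee99ee99eeee99ee · 99eeee99eeee99ee99eeee99ee gives term 8.

ee99ee99eeee99ee99eeee99eeee99ee99eeee99ee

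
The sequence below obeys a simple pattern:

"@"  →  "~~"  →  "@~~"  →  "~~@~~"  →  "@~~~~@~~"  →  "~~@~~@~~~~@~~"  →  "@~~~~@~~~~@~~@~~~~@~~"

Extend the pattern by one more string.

~~@~~@~~~~@~~@~~~~@~~~~@~~@~~~~@~~

This is a Fibonacci-style word recurrence s(k) = s(k−2)·s(k−1): e.g. @·~~ = @~~.
So term 8 is ~~@~~@~~~~@~~·@~~~~@~~~~@~~@~~~~@~~.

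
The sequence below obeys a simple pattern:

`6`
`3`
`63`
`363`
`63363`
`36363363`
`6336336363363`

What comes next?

363633636336336363363

Each term (from the third on) is the two preceding terms concatenated in order: term 3 = 6·3 = 63.
So term 8 is 36363363·6336336363363.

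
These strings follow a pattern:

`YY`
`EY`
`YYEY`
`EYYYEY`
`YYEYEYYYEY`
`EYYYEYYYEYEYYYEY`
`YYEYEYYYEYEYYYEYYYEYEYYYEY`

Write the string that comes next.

EYYYEYYYEYEYYYEYYYEYEYYYEYEYYYEYYYEYEYYYEY

This is a Fibonacci-style word recurrence s(k) = s(k−2)·s(k−1): e.g. YY·EY = YYEY.
Continuing: EYYYEYYYEYEYYYEY · YYEYEYYYEYEYYYEYYYEYEYYYEY gives term 8.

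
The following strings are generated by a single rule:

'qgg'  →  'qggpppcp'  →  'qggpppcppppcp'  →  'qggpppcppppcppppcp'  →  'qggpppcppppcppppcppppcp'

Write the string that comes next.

Each term is the previous one with pppcp appended.
So the next term is qggpppcppppcppppcppppcp·pppcp.

qggpppcppppcppppcppppcppppcp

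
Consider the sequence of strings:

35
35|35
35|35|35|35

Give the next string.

s(k+1) = s(k)·|·s(k) — each term doubles the last with '|' between the halves.
One more doubling of 35|35|35|35 gives the answer.

35|35|35|35|35|35|35|35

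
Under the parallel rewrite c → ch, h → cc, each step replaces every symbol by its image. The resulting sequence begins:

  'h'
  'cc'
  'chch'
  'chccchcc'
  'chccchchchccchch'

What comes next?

φ(chccchchchccchch) expands symbol-by-symbol to ch cc ch ch ch cc ch cc ch cc ch ch ch cc ch cc; joining the 16 pieces gives the next term.

chccchchchccchccchccchchchccchcc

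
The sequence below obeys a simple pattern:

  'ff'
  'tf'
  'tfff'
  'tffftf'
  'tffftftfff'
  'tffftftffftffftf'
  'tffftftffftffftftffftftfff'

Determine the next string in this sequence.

tffftftffftffftftffftftffftffftftffftffftf

This is a Fibonacci-style word recurrence s(k) = s(k−1)·s(k−2): e.g. tf·ff = tfff.
Continuing: tffftftffftffftftffftftfff · tffftftffftffftf gives term 8.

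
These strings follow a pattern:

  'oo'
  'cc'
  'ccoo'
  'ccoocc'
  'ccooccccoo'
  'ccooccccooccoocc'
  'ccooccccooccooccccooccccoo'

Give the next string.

ccooccccooccooccccooccccooccooccccooccoocc

Each term (from the third on) is the previous term followed by the one before it: term 3 = cc·oo = ccoo.
The next term joins ccooccccooccooccccooccccoo and ccooccccooccoocc.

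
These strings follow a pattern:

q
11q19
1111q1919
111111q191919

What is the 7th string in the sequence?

Each term wraps the previous one in 11 on the left and 19 on the right.
From 111111q191919, 3 further steps: 111111q191919 → 11111111q19191919 → 1111111111q1919191919 → (answer).

111111111111q191919191919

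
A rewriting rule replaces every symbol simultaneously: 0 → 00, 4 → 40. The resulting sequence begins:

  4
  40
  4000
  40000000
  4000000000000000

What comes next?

40000000000000000000000000000000

Replace each of the 16 characters of 4000000000000000 in place — 40 00 00 00 00 00 00 00 00 00 00 00 00 00 00 00 — and concatenate.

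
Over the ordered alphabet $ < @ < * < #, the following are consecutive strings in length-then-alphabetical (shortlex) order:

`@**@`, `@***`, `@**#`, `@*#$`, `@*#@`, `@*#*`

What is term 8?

@#$$

Advancing 2 positions from @*#* through @*#* → @*## reaches term 8.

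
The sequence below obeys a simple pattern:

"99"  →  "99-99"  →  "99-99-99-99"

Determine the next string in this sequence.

Every step duplicates the string with '-' between the halves.
Doubling 99-99-99-99 with '-' between the halves:

99-99-99-99-99-99-99-99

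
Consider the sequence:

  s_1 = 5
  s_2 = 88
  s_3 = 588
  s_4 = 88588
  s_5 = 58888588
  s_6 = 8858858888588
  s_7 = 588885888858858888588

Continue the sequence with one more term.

Each term (from the third on) is the two preceding terms concatenated in order: term 3 = 5·88 = 588.
The next term joins 8858858888588 and 588885888858858888588.

8858858888588588885888858858888588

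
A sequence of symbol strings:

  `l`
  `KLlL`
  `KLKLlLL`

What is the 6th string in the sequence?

Every step adds KL to the front and L to the end of the previous string.
From KLKLlLL, 3 further steps: KLKLlLL → KLKLKLlLLL → KLKLKLKLlLLLL → (answer).

KLKLKLKLKLlLLLLL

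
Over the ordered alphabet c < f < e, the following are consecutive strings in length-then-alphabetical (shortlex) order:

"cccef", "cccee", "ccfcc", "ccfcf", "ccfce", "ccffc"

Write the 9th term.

ccfec

Stepping forward 3 times from ccffc: ccffc → ccfff → ccffe, then the target.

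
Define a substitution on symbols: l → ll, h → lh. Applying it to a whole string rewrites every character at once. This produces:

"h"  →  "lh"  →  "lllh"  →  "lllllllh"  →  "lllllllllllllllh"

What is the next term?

φ(lllllllllllllllh) expands symbol-by-symbol to ll ll ll ll ll ll ll ll ll ll ll ll ll ll ll lh; joining the 16 pieces gives the next term.

lllllllllllllllllllllllllllllllh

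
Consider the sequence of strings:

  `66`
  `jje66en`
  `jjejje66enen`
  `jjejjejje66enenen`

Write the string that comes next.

Every step adds jje to the front and en to the end of the previous string.
Applying this once more to jjejjejje66enenen:

jjejjejjejje66enenenen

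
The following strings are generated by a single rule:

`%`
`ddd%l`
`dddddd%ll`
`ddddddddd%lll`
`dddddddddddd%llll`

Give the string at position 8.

ddddddddddddddddddddd%lllllll

Each term wraps the previous one in ddd on the left and l on the right.
From dddddddddddd%llll, 3 further steps: dddddddddddd%llll → ddddddddddddddd%lllll → dddddddddddddddddd%llllll → (answer).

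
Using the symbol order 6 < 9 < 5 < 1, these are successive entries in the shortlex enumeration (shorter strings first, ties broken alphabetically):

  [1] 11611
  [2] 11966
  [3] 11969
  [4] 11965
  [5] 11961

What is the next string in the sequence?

11996

Treat 11961 as a base-4 numeral over the given alphabet and add one, carrying through any trailing 1's.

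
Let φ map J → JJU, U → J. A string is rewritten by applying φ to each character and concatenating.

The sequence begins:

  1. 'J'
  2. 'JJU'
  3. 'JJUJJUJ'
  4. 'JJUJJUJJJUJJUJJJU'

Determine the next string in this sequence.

Applying the rule to each of the 17 symbols of JJUJJUJJJUJJUJJJU gives the pieces JJU JJU J JJU JJU J JJU JJU JJU J JJU JJU J JJU JJU JJU J, which concatenate to the answer.

JJUJJUJJJUJJUJJJUJJUJJUJJJUJJUJJJUJJUJJUJ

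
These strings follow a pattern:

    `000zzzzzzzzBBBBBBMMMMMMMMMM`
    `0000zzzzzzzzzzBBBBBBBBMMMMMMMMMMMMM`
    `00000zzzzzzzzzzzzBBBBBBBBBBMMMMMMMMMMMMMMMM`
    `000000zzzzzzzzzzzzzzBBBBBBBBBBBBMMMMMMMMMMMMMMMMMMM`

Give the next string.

Reading off run lengths: 0 runs 3, 4, 5, 6; z runs 8, 10, 12, 14; B runs 6, 8, 10, 12; M runs 10, 13, 16, 19 — each is linear in n, where the shown terms are n = 3, 4, 5, 6.
Setting n = 7 gives 7, 16, 14, 22 characters in each block.

0000000zzzzzzzzzzzzzzzzBBBBBBBBBBBBBBMMMMMMMMMMMMMMMMMMMMMM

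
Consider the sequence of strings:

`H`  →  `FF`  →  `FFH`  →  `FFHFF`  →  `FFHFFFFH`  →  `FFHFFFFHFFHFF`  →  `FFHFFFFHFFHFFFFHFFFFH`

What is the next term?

FFHFFFFHFFHFFFFHFFFFHFFHFFFFHFFHFF

This is a Fibonacci-style word recurrence s(k) = s(k−1)·s(k−2): e.g. FF·H = FFH.
Continuing: FFHFFFFHFFHFFFFHFFFFH · FFHFFFFHFFHFF gives term 8.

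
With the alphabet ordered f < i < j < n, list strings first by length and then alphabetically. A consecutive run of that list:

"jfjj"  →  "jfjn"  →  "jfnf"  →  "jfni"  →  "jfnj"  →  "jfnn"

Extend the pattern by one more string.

jiff

The successor of jfnn increments the rightmost position that isn't already n and resets every position after it to f.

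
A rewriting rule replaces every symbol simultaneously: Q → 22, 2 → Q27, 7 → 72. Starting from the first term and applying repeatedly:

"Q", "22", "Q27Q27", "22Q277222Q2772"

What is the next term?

φ(22Q277222Q2772) expands symbol-by-symbol to Q27 Q27 22 Q27 72 72 Q27 Q27 Q27 22 Q27 72 72 Q27; joining the 14 pieces gives the next term.

Q27Q2722Q277272Q27Q27Q2722Q277272Q27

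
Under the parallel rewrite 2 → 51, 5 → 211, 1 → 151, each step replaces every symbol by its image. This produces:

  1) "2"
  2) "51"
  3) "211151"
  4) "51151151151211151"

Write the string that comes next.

21115115121115115121115115121115151151151151211151

φ(51151151151211151) expands symbol-by-symbol to 211 151 151 211 151 151 211 151 151 211 151 51 151 151 151 211 151; joining the 17 pieces gives the next term.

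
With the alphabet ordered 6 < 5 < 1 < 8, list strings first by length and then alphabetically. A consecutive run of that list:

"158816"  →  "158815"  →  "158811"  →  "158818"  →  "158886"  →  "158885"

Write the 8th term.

Stepping forward 2 times from 158885: 158885 → 158881, then the target.

158888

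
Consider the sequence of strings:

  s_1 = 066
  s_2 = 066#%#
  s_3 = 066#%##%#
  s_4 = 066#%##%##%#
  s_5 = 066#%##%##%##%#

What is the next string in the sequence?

The strings grow by a fixed suffix #%# each time.
One more step from 066#%##%##%##%# gives the answer.

066#%##%##%##%##%#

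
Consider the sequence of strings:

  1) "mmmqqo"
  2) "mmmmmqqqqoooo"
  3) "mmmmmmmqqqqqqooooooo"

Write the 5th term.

mmmmmmmmmmmqqqqqqqqqqooooooooooooo

Reading off run lengths: m runs 3, 5, 7; q runs 2, 4, 6; o runs 1, 4, 7 — each is linear in n (n = 1, 2, …).
Setting n = 5 gives 11, 10, 13 characters in each block.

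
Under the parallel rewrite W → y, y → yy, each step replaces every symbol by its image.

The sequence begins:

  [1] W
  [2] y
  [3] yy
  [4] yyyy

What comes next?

yyyyyyyy

Rewriting each symbol of yyyy: y→yy, y→yy, y→yy, y→yy, which concatenates to yy yy yy yy.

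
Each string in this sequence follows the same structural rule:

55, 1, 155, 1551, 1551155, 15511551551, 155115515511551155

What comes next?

15511551551155115515511551551

Each term (from the third on) is the previous term followed by the one before it: term 3 = 1·55 = 155.
Continuing: 155115515511551155 · 15511551551 gives term 8.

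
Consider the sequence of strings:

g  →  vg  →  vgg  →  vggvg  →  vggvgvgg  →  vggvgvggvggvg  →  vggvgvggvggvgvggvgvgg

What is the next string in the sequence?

From term 3 onward, concatenate the last term with the second-to-last: vg·g = vgg, vgg·vg = vggvg, …
The next term joins vggvgvggvggvgvggvgvgg and vggvgvggvggvg.

vggvgvggvggvgvggvgvggvggvgvggvggvg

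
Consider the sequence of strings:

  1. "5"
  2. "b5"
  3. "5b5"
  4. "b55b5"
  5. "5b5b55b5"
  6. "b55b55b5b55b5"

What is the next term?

5b5b55b5b55b55b5b55b5

This is a Fibonacci-style word recurrence s(k) = s(k−2)·s(k−1): e.g. 5·b5 = 5b5.
The next term joins 5b5b55b5 and b55b55b5b55b5.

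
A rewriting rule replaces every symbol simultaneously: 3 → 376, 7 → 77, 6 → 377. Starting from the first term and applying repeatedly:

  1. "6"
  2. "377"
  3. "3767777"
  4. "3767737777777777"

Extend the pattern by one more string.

37677377777737677777777777777777777

Applying the rule to each of the 16 symbols of 3767737777777777 gives the pieces 376 77 377 77 77 376 77 77 77 77 77 77 77 77 77 77, which concatenate to the answer.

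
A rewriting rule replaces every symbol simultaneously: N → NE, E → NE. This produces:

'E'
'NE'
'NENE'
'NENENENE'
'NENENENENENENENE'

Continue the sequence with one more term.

NENENENENENENENENENENENENENENENE

Applying the rule to each of the 16 symbols of NENENENENENENENE gives the pieces NE NE NE NE NE NE NE NE NE NE NE NE NE NE NE NE, which concatenate to the answer.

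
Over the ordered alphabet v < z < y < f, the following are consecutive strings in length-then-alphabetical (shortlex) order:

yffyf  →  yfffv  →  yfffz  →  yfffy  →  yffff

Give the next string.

fvvvv

The successor of yffff increments the rightmost position that isn't already f and resets every position after it to v.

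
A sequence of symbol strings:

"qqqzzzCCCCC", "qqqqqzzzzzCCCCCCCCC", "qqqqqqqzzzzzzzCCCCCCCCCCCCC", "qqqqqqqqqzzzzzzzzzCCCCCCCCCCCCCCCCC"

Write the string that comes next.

Reading off run lengths: q runs 3, 5, 7, 9; z runs 3, 5, 7, 9; C runs 5, 9, 13, 17 — each is linear in n (n = 1, 2, …).
Setting n = 5 gives 11, 11, 21 characters in each block.

qqqqqqqqqqqzzzzzzzzzzzCCCCCCCCCCCCCCCCCCCCC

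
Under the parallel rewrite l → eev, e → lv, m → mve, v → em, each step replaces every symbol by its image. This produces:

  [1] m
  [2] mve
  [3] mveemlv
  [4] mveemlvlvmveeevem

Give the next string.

Rewriting the 17 symbols of mveemlvlvmveeevem one by one yields mve em lv lv mve eev em eev em mve em lv lv lv em lv mve; concatenated:

mveemlvlvmveeevemeevemmveemlvlvlvemlvmve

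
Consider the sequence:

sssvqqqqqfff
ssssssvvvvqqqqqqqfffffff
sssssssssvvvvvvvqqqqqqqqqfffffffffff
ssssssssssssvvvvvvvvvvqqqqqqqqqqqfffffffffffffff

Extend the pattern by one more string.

Each string has the form s^{3n} v^{3n-2} q^{2n+3} f^{4n-1} (n = 1, 2, …).
For the next term, n = 5, so the run lengths are 15, 13, 13, 19.

sssssssssssssssvvvvvvvvvvvvvqqqqqqqqqqqqqfffffffffffffffffff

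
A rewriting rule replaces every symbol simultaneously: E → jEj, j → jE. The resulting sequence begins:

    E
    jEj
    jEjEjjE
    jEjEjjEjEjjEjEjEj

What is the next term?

jEjEjjEjEjjEjEjEjjEjEjjEjEjEjjEjEjjEjEjjE

φ(jEjEjjEjEjjEjEjEj) expands symbol-by-symbol to jE jEj jE jEj jE jE jEj jE jEj jE jE jEj jE jEj jE jEj jE; joining the 17 pieces gives the next term.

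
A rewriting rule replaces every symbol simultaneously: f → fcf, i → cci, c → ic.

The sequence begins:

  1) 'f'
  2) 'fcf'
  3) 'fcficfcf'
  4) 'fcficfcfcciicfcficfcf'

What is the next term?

fcficfcfcciicfcficfcficicccicciicfcficfcfcciicfcficfcf

Replace each of the 21 characters of fcficfcfcciicfcficfcf in place — fcf ic fcf cci ic fcf ic fcf ic ic cci cci ic fcf ic fcf cci ic fcf ic fcf — and concatenate.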